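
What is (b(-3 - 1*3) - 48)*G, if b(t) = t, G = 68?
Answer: -3672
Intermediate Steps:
(b(-3 - 1*3) - 48)*G = ((-3 - 1*3) - 48)*68 = ((-3 - 3) - 48)*68 = (-6 - 48)*68 = -54*68 = -3672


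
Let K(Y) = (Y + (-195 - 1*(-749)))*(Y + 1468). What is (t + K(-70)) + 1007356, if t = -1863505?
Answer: -179517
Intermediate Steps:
K(Y) = (554 + Y)*(1468 + Y) (K(Y) = (Y + (-195 + 749))*(1468 + Y) = (Y + 554)*(1468 + Y) = (554 + Y)*(1468 + Y))
(t + K(-70)) + 1007356 = (-1863505 + (813272 + (-70)² + 2022*(-70))) + 1007356 = (-1863505 + (813272 + 4900 - 141540)) + 1007356 = (-1863505 + 676632) + 1007356 = -1186873 + 1007356 = -179517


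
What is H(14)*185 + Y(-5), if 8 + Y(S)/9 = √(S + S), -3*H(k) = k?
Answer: -2806/3 + 9*I*√10 ≈ -935.33 + 28.461*I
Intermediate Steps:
H(k) = -k/3
Y(S) = -72 + 9*√2*√S (Y(S) = -72 + 9*√(S + S) = -72 + 9*√(2*S) = -72 + 9*(√2*√S) = -72 + 9*√2*√S)
H(14)*185 + Y(-5) = -⅓*14*185 + (-72 + 9*√2*√(-5)) = -14/3*185 + (-72 + 9*√2*(I*√5)) = -2590/3 + (-72 + 9*I*√10) = -2806/3 + 9*I*√10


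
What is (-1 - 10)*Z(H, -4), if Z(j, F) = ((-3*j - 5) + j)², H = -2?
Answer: -11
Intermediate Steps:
Z(j, F) = (-5 - 2*j)² (Z(j, F) = ((-5 - 3*j) + j)² = (-5 - 2*j)²)
(-1 - 10)*Z(H, -4) = (-1 - 10)*(5 + 2*(-2))² = -11*(5 - 4)² = -11*1² = -11*1 = -11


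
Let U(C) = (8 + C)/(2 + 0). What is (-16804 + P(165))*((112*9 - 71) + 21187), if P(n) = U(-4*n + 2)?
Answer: -378961996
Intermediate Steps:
U(C) = 4 + C/2 (U(C) = (8 + C)/2 = (8 + C)*(½) = 4 + C/2)
P(n) = 5 - 2*n (P(n) = 4 + (-4*n + 2)/2 = 4 + (2 - 4*n)/2 = 4 + (1 - 2*n) = 5 - 2*n)
(-16804 + P(165))*((112*9 - 71) + 21187) = (-16804 + (5 - 2*165))*((112*9 - 71) + 21187) = (-16804 + (5 - 330))*((1008 - 71) + 21187) = (-16804 - 325)*(937 + 21187) = -17129*22124 = -378961996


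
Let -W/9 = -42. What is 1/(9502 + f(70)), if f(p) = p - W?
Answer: 1/9194 ≈ 0.00010877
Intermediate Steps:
W = 378 (W = -9*(-42) = 378)
f(p) = -378 + p (f(p) = p - 1*378 = p - 378 = -378 + p)
1/(9502 + f(70)) = 1/(9502 + (-378 + 70)) = 1/(9502 - 308) = 1/9194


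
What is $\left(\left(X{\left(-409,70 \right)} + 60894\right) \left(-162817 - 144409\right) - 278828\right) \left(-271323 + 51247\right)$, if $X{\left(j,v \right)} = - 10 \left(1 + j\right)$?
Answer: $4393152919992352$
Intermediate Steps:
$X{\left(j,v \right)} = -10 - 10 j$
$\left(\left(X{\left(-409,70 \right)} + 60894\right) \left(-162817 - 144409\right) - 278828\right) \left(-271323 + 51247\right) = \left(\left(\left(-10 - -4090\right) + 60894\right) \left(-162817 - 144409\right) - 278828\right) \left(-271323 + 51247\right) = \left(\left(\left(-10 + 4090\right) + 60894\right) \left(-307226\right) - 278828\right) \left(-220076\right) = \left(\left(4080 + 60894\right) \left(-307226\right) - 278828\right) \left(-220076\right) = \left(64974 \left(-307226\right) - 278828\right) \left(-220076\right) = \left(-19961702124 - 278828\right) \left(-220076\right) = \left(-19961980952\right) \left(-220076\right) = 4393152919992352$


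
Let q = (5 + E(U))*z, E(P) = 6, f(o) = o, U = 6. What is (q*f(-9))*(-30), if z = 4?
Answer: 11880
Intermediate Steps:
q = 44 (q = (5 + 6)*4 = 11*4 = 44)
(q*f(-9))*(-30) = (44*(-9))*(-30) = -396*(-30) = 11880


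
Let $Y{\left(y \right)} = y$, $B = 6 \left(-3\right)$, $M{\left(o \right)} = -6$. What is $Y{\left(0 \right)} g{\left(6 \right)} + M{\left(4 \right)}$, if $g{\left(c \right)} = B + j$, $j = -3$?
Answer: $-6$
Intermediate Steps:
$B = -18$
$g{\left(c \right)} = -21$ ($g{\left(c \right)} = -18 - 3 = -21$)
$Y{\left(0 \right)} g{\left(6 \right)} + M{\left(4 \right)} = 0 \left(-21\right) - 6 = 0 - 6 = -6$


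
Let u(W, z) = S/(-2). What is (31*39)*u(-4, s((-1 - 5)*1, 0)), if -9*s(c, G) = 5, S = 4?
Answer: -2418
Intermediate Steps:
s(c, G) = -5/9 (s(c, G) = -⅑*5 = -5/9)
u(W, z) = -2 (u(W, z) = 4/(-2) = 4*(-½) = -2)
(31*39)*u(-4, s((-1 - 5)*1, 0)) = (31*39)*(-2) = 1209*(-2) = -2418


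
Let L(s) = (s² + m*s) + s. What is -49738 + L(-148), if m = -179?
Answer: -1490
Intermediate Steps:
L(s) = s² - 178*s (L(s) = (s² - 179*s) + s = s² - 178*s)
-49738 + L(-148) = -49738 - 148*(-178 - 148) = -49738 - 148*(-326) = -49738 + 48248 = -1490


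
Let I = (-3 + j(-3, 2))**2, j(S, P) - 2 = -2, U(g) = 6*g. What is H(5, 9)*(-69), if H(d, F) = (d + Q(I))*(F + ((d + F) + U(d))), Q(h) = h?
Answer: -51198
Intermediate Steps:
j(S, P) = 0 (j(S, P) = 2 - 2 = 0)
I = 9 (I = (-3 + 0)**2 = (-3)**2 = 9)
H(d, F) = (9 + d)*(2*F + 7*d) (H(d, F) = (d + 9)*(F + ((d + F) + 6*d)) = (9 + d)*(F + ((F + d) + 6*d)) = (9 + d)*(F + (F + 7*d)) = (9 + d)*(2*F + 7*d))
H(5, 9)*(-69) = (7*5**2 + 18*9 + 63*5 + 2*9*5)*(-69) = (7*25 + 162 + 315 + 90)*(-69) = (175 + 162 + 315 + 90)*(-69) = 742*(-69) = -51198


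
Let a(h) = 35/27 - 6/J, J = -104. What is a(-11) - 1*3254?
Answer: -4566715/1404 ≈ -3252.6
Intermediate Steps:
a(h) = 1901/1404 (a(h) = 35/27 - 6/(-104) = 35*(1/27) - 6*(-1/104) = 35/27 + 3/52 = 1901/1404)
a(-11) - 1*3254 = 1901/1404 - 1*3254 = 1901/1404 - 3254 = -4566715/1404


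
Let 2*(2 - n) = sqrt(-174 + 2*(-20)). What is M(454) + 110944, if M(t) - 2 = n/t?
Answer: 25184743/227 - I*sqrt(214)/908 ≈ 1.1095e+5 - 0.016111*I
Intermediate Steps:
n = 2 - I*sqrt(214)/2 (n = 2 - sqrt(-174 + 2*(-20))/2 = 2 - sqrt(-174 - 40)/2 = 2 - I*sqrt(214)/2 ≈ 2.0 - 7.3144*I)
M(t) = 2 + (2 - I*sqrt(214)/2)/t
M(454) + 110944 = (1/2)*(4 + 4*454 - I*sqrt(214))/454 + 110944 = (1/2)*(1/454)*(4 + 1816 - I*sqrt(214)) + 110944 = (1/2)*(1/454)*(1820 - I*sqrt(214)) + 110944 = (455/227 - I*sqrt(214)/908) + 110944 = 25184743/227 - I*sqrt(214)/908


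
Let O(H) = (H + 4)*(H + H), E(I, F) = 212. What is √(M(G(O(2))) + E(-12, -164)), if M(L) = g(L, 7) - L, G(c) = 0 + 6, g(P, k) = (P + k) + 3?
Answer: √222 ≈ 14.900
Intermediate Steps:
g(P, k) = 3 + P + k
O(H) = 2*H*(4 + H) (O(H) = (4 + H)*(2*H) = 2*H*(4 + H))
G(c) = 6
M(L) = 10 (M(L) = (3 + L + 7) - L = (10 + L) - L = 10)
√(M(G(O(2))) + E(-12, -164)) = √(10 + 212) = √222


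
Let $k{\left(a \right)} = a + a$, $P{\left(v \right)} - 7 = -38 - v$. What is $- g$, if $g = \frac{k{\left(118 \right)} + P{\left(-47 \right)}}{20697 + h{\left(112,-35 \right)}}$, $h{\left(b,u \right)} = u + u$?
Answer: $- \frac{252}{20627} \approx -0.012217$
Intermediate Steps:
$P{\left(v \right)} = -31 - v$ ($P{\left(v \right)} = 7 - \left(38 + v\right) = -31 - v$)
$h{\left(b,u \right)} = 2 u$
$k{\left(a \right)} = 2 a$
$g = \frac{252}{20627}$ ($g = \frac{2 \cdot 118 - -16}{20697 + 2 \left(-35\right)} = \frac{236 + \left(-31 + 47\right)}{20697 - 70} = \frac{236 + 16}{20627} = 252 \cdot \frac{1}{20627} = \frac{252}{20627} \approx 0.012217$)
$- g = \left(-1\right) \frac{252}{20627} = - \frac{252}{20627}$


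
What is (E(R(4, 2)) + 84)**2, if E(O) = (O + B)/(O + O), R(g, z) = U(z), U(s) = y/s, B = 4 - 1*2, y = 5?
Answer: 720801/100 ≈ 7208.0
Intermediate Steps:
B = 2 (B = 4 - 2 = 2)
U(s) = 5/s
R(g, z) = 5/z
E(O) = (2 + O)/(2*O) (E(O) = (O + 2)/(O + O) = (2 + O)/((2*O)) = (2 + O)*(1/(2*O)) = (2 + O)/(2*O))
(E(R(4, 2)) + 84)**2 = ((2 + 5/2)/(2*((5/2))) + 84)**2 = ((2 + 5*(1/2))/(2*((5*(1/2)))) + 84)**2 = ((2 + 5/2)/(2*(5/2)) + 84)**2 = ((1/2)*(2/5)*(9/2) + 84)**2 = (9/10 + 84)**2 = (849/10)**2 = 720801/100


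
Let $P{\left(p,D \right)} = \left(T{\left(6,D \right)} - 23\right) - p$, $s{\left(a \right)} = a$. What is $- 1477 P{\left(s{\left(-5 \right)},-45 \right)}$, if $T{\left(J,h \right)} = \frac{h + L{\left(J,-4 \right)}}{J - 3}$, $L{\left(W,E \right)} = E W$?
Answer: $60557$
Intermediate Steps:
$T{\left(J,h \right)} = \frac{h - 4 J}{-3 + J}$ ($T{\left(J,h \right)} = \frac{h - 4 J}{J - 3} = \frac{h - 4 J}{-3 + J}$)
$P{\left(p,D \right)} = -31 - p + \frac{D}{3}$ ($P{\left(p,D \right)} = \left(\frac{D - 24}{-3 + 6} - 23\right) - p = \left(\frac{D - 24}{3} - 23\right) - p = \left(\frac{-24 + D}{3} - 23\right) - p = \left(\left(-8 + \frac{D}{3}\right) - 23\right) - p = \left(-31 + \frac{D}{3}\right) - p = -31 - p + \frac{D}{3}$)
$- 1477 P{\left(s{\left(-5 \right)},-45 \right)} = - 1477 \left(-31 - -5 + \frac{1}{3} \left(-45\right)\right) = - 1477 \left(-31 + 5 - 15\right) = \left(-1477\right) \left(-41\right) = 60557$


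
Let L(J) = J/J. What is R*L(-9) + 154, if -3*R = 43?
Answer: 419/3 ≈ 139.67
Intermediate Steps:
R = -43/3 (R = -1/3*43 = -43/3 ≈ -14.333)
L(J) = 1
R*L(-9) + 154 = -43/3*1 + 154 = -43/3 + 154 = 419/3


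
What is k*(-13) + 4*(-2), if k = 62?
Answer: -814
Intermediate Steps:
k*(-13) + 4*(-2) = 62*(-13) + 4*(-2) = -806 - 8 = -814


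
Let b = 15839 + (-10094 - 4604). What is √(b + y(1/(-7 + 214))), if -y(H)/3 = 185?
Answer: √586 ≈ 24.207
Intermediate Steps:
y(H) = -555 (y(H) = -3*185 = -555)
b = 1141 (b = 15839 - 14698 = 1141)
√(b + y(1/(-7 + 214))) = √(1141 - 555) = √586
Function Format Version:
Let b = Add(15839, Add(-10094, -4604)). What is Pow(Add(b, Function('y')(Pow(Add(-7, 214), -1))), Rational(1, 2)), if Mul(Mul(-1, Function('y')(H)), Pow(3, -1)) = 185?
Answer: Pow(586, Rational(1, 2)) ≈ 24.207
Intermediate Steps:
Function('y')(H) = -555 (Function('y')(H) = Mul(-3, 185) = -555)
b = 1141 (b = Add(15839, -14698) = 1141)
Pow(Add(b, Function('y')(Pow(Add(-7, 214), -1))), Rational(1, 2)) = Pow(Add(1141, -555), Rational(1, 2)) = Pow(586, Rational(1, 2))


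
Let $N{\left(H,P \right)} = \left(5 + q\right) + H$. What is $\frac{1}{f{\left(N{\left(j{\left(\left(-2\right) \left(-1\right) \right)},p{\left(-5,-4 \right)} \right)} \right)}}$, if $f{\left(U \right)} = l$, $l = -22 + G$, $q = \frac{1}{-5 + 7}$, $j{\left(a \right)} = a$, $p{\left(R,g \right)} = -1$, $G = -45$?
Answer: $- \frac{1}{67} \approx -0.014925$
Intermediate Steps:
$q = \frac{1}{2} \approx 0.5$
$N{\left(H,P \right)} = \frac{11}{2} + H$ ($N{\left(H,P \right)} = \left(5 + \frac{1}{2}\right) + H = \frac{11}{2} + H$)
$l = -67$ ($l = -22 - 45 = -67$)
$f{\left(U \right)} = -67$
$\frac{1}{f{\left(N{\left(j{\left(\left(-2\right) \left(-1\right) \right)},p{\left(-5,-4 \right)} \right)} \right)}} = \frac{1}{-67} = - \frac{1}{67}$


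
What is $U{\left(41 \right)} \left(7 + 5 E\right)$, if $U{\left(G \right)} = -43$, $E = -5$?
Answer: $774$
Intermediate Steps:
$U{\left(41 \right)} \left(7 + 5 E\right) = - 43 \left(7 + 5 \left(-5\right)\right) = - 43 \left(7 - 25\right) = \left(-43\right) \left(-18\right) = 774$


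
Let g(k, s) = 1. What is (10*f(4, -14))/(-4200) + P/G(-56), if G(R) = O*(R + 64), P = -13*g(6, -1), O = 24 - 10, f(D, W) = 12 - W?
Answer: -299/1680 ≈ -0.17798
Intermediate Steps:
O = 14
P = -13 (P = -13*1 = -13)
G(R) = 896 + 14*R (G(R) = 14*(R + 64) = 14*(64 + R) = 896 + 14*R)
(10*f(4, -14))/(-4200) + P/G(-56) = (10*(12 - 1*(-14)))/(-4200) - 13/(896 + 14*(-56)) = (10*(12 + 14))*(-1/4200) - 13/(896 - 784) = (10*26)*(-1/4200) - 13/112 = 260*(-1/4200) - 13*1/112 = -13/210 - 13/112 = -299/1680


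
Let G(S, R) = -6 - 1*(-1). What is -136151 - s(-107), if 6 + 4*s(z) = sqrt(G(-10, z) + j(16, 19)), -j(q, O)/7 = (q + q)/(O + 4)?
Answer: -272299/2 - I*sqrt(7797)/92 ≈ -1.3615e+5 - 0.95979*I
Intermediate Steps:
j(q, O) = -14*q/(4 + O) (j(q, O) = -7*(q + q)/(O + 4) = -7*2*q/(4 + O) = -14*q/(4 + O))
G(S, R) = -5 (G(S, R) = -6 + 1 = -5)
s(z) = -3/2 + I*sqrt(7797)/92 (s(z) = -3/2 + sqrt(-5 - 14*16/(4 + 19))/4 = -3/2 + sqrt(-5 - 14*16/23)/4 = -3/2 + sqrt(-5 - 14*16*1/23)/4 = -3/2 + sqrt(-5 - 224/23)/4 = -3/2 + sqrt(-339/23)/4 = -3/2 + (I*sqrt(7797)/23)/4 = -3/2 + I*sqrt(7797)/92)
-136151 - s(-107) = -136151 - (-3/2 + I*sqrt(7797)/92) = -136151 + (3/2 - I*sqrt(7797)/92) = -272299/2 - I*sqrt(7797)/92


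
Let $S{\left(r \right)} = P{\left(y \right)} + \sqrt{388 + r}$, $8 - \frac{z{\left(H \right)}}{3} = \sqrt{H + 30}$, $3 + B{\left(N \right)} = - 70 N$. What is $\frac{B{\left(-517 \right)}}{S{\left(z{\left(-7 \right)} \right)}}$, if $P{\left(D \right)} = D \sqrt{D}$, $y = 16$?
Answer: $\frac{36187}{64 + \sqrt{412 - 3 \sqrt{23}}} \approx 431.1$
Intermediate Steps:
$B{\left(N \right)} = -3 - 70 N$
$z{\left(H \right)} = 24 - 3 \sqrt{30 + H}$ ($z{\left(H \right)} = 24 - 3 \sqrt{H + 30} = 24 - 3 \sqrt{30 + H}$)
$P{\left(D \right)} = D^{\frac{3}{2}}$
$S{\left(r \right)} = 64 + \sqrt{388 + r}$ ($S{\left(r \right)} = 16^{\frac{3}{2}} + \sqrt{388 + r} = 64 + \sqrt{388 + r}$)
$\frac{B{\left(-517 \right)}}{S{\left(z{\left(-7 \right)} \right)}} = \frac{-3 - -36190}{64 + \sqrt{388 + \left(24 - 3 \sqrt{30 - 7}\right)}} = \frac{-3 + 36190}{64 + \sqrt{388 + \left(24 - 3 \sqrt{23}\right)}} = \frac{36187}{64 + \sqrt{412 - 3 \sqrt{23}}}$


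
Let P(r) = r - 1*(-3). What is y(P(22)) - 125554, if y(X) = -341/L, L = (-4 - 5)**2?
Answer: -10170215/81 ≈ -1.2556e+5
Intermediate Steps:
L = 81 (L = (-9)**2 = 81)
P(r) = 3 + r (P(r) = r + 3 = 3 + r)
y(X) = -341/81
y(P(22)) - 125554 = -341/81 - 125554 = -10170215/81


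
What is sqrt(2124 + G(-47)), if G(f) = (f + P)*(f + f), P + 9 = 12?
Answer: 2*sqrt(1565) ≈ 79.120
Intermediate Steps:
P = 3 (P = -9 + 12 = 3)
G(f) = 2*f*(3 + f) (G(f) = (f + 3)*(f + f) = (3 + f)*(2*f) = 2*f*(3 + f))
sqrt(2124 + G(-47)) = sqrt(2124 + 2*(-47)*(3 - 47)) = sqrt(2124 + 2*(-47)*(-44)) = sqrt(2124 + 4136) = sqrt(6260) = 2*sqrt(1565)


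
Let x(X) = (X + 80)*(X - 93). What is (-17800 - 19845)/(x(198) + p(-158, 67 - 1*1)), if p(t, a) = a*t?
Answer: -37645/18762 ≈ -2.0065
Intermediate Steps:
x(X) = (-93 + X)*(80 + X) (x(X) = (80 + X)*(-93 + X) = (-93 + X)*(80 + X))
(-17800 - 19845)/(x(198) + p(-158, 67 - 1*1)) = (-17800 - 19845)/((-7440 + 198**2 - 13*198) + (67 - 1*1)*(-158)) = -37645/((-7440 + 39204 - 2574) + (67 - 1)*(-158)) = -37645/(29190 + 66*(-158)) = -37645/(29190 - 10428) = -37645/18762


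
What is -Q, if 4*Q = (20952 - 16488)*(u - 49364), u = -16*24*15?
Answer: 61518384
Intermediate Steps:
u = -5760 (u = -384*15 = -5760)
Q = -61518384 (Q = ((20952 - 16488)*(-5760 - 49364))/4 = (4464*(-55124))/4 = (¼)*(-246073536) = -61518384)
-Q = -1*(-61518384) = 61518384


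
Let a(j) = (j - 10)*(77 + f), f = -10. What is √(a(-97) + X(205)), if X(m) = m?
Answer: 2*I*√1741 ≈ 83.451*I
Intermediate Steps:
a(j) = -670 + 67*j (a(j) = (j - 10)*(77 - 10) = (-10 + j)*67 = -670 + 67*j)
√(a(-97) + X(205)) = √((-670 + 67*(-97)) + 205) = √((-670 - 6499) + 205) = √(-7169 + 205) = √(-6964) = 2*I*√1741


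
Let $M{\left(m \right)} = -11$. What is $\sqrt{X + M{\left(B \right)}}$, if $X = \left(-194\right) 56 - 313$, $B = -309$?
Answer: $2 i \sqrt{2797} \approx 105.77 i$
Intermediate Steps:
$X = -11177$ ($X = -10864 - 313 = -11177$)
$\sqrt{X + M{\left(B \right)}} = \sqrt{-11177 - 11} = \sqrt{-11188} = 2 i \sqrt{2797}$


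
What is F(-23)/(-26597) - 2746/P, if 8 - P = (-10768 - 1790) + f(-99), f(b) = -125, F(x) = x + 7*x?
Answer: -70700218/337542527 ≈ -0.20946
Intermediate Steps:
F(x) = 8*x
P = 12691 (P = 8 - ((-10768 - 1790) - 125) = 8 - (-12558 - 125) = 8 - 1*(-12683) = 8 + 12683 = 12691)
F(-23)/(-26597) - 2746/P = (8*(-23))/(-26597) - 2746/12691 = -184*(-1/26597) - 2746*1/12691 = 184/26597 - 2746/12691 = -70700218/337542527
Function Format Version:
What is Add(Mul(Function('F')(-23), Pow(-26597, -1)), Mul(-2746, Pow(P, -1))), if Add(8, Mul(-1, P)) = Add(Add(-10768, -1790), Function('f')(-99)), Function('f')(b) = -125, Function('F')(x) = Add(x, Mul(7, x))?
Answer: Rational(-70700218, 337542527) ≈ -0.20946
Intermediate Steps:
Function('F')(x) = Mul(8, x)
P = 12691 (P = Add(8, Mul(-1, Add(Add(-10768, -1790), -125))) = Add(8, Mul(-1, Add(-12558, -125))) = Add(8, Mul(-1, -12683)) = Add(8, 12683) = 12691)
Add(Mul(Function('F')(-23), Pow(-26597, -1)), Mul(-2746, Pow(P, -1))) = Add(Mul(Mul(8, -23), Pow(-26597, -1)), Mul(-2746, Pow(12691, -1))) = Add(Mul(-184, Rational(-1, 26597)), Mul(-2746, Rational(1, 12691))) = Add(Rational(184, 26597), Rational(-2746, 12691)) = Rational(-70700218, 337542527)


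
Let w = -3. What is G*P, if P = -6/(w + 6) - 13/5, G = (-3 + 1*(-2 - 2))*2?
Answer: 322/5 ≈ 64.400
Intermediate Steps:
G = -14 (G = (-3 + 1*(-4))*2 = (-3 - 4)*2 = -7*2 = -14)
P = -23/5 (P = -6/(-3 + 6) - 13/5 = -6/3 - 13*⅕ = -6*⅓ - 13/5 = -2 - 13/5 = -23/5 ≈ -4.6000)
G*P = -14*(-23/5) = 322/5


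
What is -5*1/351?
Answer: -5/351 ≈ -0.014245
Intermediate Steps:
-5*1/351 = -5/351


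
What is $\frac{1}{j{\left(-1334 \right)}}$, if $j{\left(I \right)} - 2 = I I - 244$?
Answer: $\frac{1}{1779314} \approx 5.6201 \cdot 10^{-7}$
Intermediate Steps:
$j{\left(I \right)} = -242 + I^{2}$ ($j{\left(I \right)} = 2 + \left(I I - 244\right) = 2 + \left(I^{2} - 244\right) = 2 + \left(-244 + I^{2}\right) = -242 + I^{2}$)
$\frac{1}{j{\left(-1334 \right)}} = \frac{1}{-242 + \left(-1334\right)^{2}} = \frac{1}{-242 + 1779556} = \frac{1}{1779314}$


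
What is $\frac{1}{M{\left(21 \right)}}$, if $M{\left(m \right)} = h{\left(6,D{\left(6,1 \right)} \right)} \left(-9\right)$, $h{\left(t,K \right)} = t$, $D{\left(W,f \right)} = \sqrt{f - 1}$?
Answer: $- \frac{1}{54} \approx -0.018519$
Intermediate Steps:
$D{\left(W,f \right)} = \sqrt{-1 + f}$
$M{\left(m \right)} = -54$ ($M{\left(m \right)} = 6 \left(-9\right) = -54$)
$\frac{1}{M{\left(21 \right)}} = \frac{1}{-54} = - \frac{1}{54}$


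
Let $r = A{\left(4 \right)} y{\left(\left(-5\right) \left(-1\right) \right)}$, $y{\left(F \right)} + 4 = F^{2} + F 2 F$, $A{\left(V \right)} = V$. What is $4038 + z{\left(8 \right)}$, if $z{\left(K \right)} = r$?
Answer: $4322$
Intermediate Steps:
$y{\left(F \right)} = -4 + 3 F^{2}$ ($y{\left(F \right)} = -4 + \left(F^{2} + F 2 F\right) = -4 + \left(F^{2} + 2 F F\right) = -4 + \left(F^{2} + 2 F^{2}\right) = -4 + 3 F^{2}$)
$r = 284$ ($r = 4 \left(-4 + 3 \left(\left(-5\right) \left(-1\right)\right)^{2}\right) = 4 \left(-4 + 3 \cdot 5^{2}\right) = 4 \left(-4 + 3 \cdot 25\right) = 4 \left(-4 + 75\right) = 4 \cdot 71 = 284$)
$z{\left(K \right)} = 284$
$4038 + z{\left(8 \right)} = 4038 + 284 = 4322$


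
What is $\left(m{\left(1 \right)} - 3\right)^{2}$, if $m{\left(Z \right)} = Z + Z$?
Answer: $1$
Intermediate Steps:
$m{\left(Z \right)} = 2 Z$
$\left(m{\left(1 \right)} - 3\right)^{2} = \left(2 \cdot 1 - 3\right)^{2} = \left(2 - 3\right)^{2} = \left(-1\right)^{2} = 1$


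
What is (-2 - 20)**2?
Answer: 484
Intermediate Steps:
(-2 - 20)**2 = (-22)**2 = 484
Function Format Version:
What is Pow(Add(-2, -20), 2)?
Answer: 484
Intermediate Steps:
Pow(Add(-2, -20), 2) = Pow(-22, 2) = 484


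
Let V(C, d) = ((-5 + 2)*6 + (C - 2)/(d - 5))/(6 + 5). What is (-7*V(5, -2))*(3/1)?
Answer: 387/11 ≈ 35.182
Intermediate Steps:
V(C, d) = -18/11 + (-2 + C)/(11*(-5 + d)) (V(C, d) = (-3*6 + (-2 + C)/(-5 + d))/11 = (-18 + (-2 + C)/(-5 + d))*(1/11) = -18/11 + (-2 + C)/(11*(-5 + d)))
(-7*V(5, -2))*(3/1) = (-7*(88 + 5 - 18*(-2))/(11*(-5 - 2)))*(3/1) = (-7*(88 + 5 + 36)/(11*(-7)))*(3*1) = -7*(-1)*129/(11*7)*3 = -7*(-129/77)*3 = (129/11)*3 = 387/11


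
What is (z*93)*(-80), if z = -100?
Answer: 744000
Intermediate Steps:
(z*93)*(-80) = -100*93*(-80) = -9300*(-80) = 744000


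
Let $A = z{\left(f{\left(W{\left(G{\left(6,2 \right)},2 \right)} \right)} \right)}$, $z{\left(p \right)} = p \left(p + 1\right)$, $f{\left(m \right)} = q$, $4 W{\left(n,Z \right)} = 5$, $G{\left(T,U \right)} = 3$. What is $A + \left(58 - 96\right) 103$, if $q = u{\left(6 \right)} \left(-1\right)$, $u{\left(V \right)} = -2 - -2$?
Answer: $-3914$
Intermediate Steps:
$u{\left(V \right)} = 0$ ($u{\left(V \right)} = -2 + 2 = 0$)
$W{\left(n,Z \right)} = \frac{5}{4}$ ($W{\left(n,Z \right)} = \frac{1}{4} \cdot 5 = \frac{5}{4}$)
$q = 0$ ($q = 0 \left(-1\right) = 0$)
$f{\left(m \right)} = 0$
$z{\left(p \right)} = p \left(1 + p\right)$
$A = 0$ ($A = 0 \left(1 + 0\right) = 0 \cdot 1 = 0$)
$A + \left(58 - 96\right) 103 = 0 + \left(58 - 96\right) 103 = 0 - 3914 = -3914$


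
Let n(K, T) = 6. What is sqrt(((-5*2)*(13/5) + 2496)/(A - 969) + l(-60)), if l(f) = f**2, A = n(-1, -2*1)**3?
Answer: sqrt(2039372490)/753 ≈ 59.973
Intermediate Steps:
A = 216 (A = 6**3 = 216)
sqrt(((-5*2)*(13/5) + 2496)/(A - 969) + l(-60)) = sqrt(((-5*2)*(13/5) + 2496)/(216 - 969) + (-60)**2) = sqrt((-130/5 + 2496)/(-753) + 3600) = sqrt((-10*13/5 + 2496)*(-1/753) + 3600) = sqrt((-26 + 2496)*(-1/753) + 3600) = sqrt(2470*(-1/753) + 3600) = sqrt(-2470/753 + 3600) = sqrt(2708330/753) = sqrt(2039372490)/753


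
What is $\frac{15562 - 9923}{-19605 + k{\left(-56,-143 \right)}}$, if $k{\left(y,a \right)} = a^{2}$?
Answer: $\frac{5639}{844} \approx 6.6813$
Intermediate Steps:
$\frac{15562 - 9923}{-19605 + k{\left(-56,-143 \right)}} = \frac{15562 - 9923}{-19605 + \left(-143\right)^{2}} = \frac{5639}{-19605 + 20449} = \frac{5639}{844}$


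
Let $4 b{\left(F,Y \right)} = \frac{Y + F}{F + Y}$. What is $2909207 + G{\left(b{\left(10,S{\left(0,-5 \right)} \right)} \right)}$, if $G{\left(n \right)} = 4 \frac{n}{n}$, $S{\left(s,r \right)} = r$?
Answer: $2909211$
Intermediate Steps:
$b{\left(F,Y \right)} = \frac{1}{4}$ ($b{\left(F,Y \right)} = \frac{\left(Y + F\right) \frac{1}{F + Y}}{4} = \frac{\left(F + Y\right) \frac{1}{F + Y}}{4} = \frac{1}{4} \cdot 1 = \frac{1}{4}$)
$G{\left(n \right)} = 4$ ($G{\left(n \right)} = 4 \cdot 1 = 4$)
$2909207 + G{\left(b{\left(10,S{\left(0,-5 \right)} \right)} \right)} = 2909207 + 4 = 2909211$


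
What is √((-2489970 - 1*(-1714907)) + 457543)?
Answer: 252*I*√5 ≈ 563.49*I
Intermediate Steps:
√((-2489970 - 1*(-1714907)) + 457543) = √((-2489970 + 1714907) + 457543) = √(-775063 + 457543) = √(-317520) = 252*I*√5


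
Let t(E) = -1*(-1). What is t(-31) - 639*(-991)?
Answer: 633250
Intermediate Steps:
t(E) = 1
t(-31) - 639*(-991) = 1 - 639*(-991) = 1 + 633249 = 633250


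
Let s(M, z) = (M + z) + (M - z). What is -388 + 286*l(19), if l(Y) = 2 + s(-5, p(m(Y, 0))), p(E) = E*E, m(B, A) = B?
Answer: -2676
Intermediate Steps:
p(E) = E**2
s(M, z) = 2*M
l(Y) = -8 (l(Y) = 2 + 2*(-5) = 2 - 10 = -8)
-388 + 286*l(19) = -388 + 286*(-8) = -388 - 2288 = -2676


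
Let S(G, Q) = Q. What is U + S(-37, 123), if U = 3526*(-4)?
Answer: -13981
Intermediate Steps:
U = -14104
U + S(-37, 123) = -14104 + 123 = -13981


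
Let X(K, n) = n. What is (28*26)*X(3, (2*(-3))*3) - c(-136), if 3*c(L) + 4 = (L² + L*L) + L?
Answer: -25388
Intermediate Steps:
c(L) = -4/3 + L/3 + 2*L²/3 (c(L) = -4/3 + ((L² + L*L) + L)/3 = -4/3 + ((L² + L²) + L)/3 = -4/3 + (2*L² + L)/3 = -4/3 + (L + 2*L²)/3 = -4/3 + (L/3 + 2*L²/3) = -4/3 + L/3 + 2*L²/3)
(28*26)*X(3, (2*(-3))*3) - c(-136) = (28*26)*((2*(-3))*3) - (-4/3 + (⅓)*(-136) + (⅔)*(-136)²) = 728*(-6*3) - (-4/3 - 136/3 + (⅔)*18496) = 728*(-18) - (-4/3 - 136/3 + 36992/3) = -13104 - 1*12284 = -13104 - 12284 = -25388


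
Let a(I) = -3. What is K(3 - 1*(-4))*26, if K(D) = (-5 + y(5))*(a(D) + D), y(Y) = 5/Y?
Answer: -416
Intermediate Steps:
K(D) = 12 - 4*D (K(D) = (-5 + 5/5)*(-3 + D) = (-5 + 5*(⅕))*(-3 + D) = (-5 + 1)*(-3 + D) = -4*(-3 + D) = 12 - 4*D)
K(3 - 1*(-4))*26 = (12 - 4*(3 - 1*(-4)))*26 = (12 - 4*(3 + 4))*26 = (12 - 4*7)*26 = (12 - 28)*26 = -16*26 = -416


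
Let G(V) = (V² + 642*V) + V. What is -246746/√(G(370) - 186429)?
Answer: -246746*√188381/188381 ≈ -568.50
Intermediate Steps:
G(V) = V² + 643*V
-246746/√(G(370) - 186429) = -246746/√(370*(643 + 370) - 186429) = -246746/√(370*1013 - 186429) = -246746/√(374810 - 186429) = -246746*√188381/188381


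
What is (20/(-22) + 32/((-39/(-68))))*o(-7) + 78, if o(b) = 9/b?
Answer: 7440/1001 ≈ 7.4326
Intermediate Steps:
(20/(-22) + 32/((-39/(-68))))*o(-7) + 78 = (20/(-22) + 32/((-39/(-68))))*(9/(-7)) + 78 = (20*(-1/22) + 32/((-39*(-1/68))))*(9*(-⅐)) + 78 = (-10/11 + 32/(39/68))*(-9/7) + 78 = (-10/11 + 32*(68/39))*(-9/7) + 78 = (-10/11 + 2176/39)*(-9/7) + 78 = (23546/429)*(-9/7) + 78 = -70638/1001 + 78 = 7440/1001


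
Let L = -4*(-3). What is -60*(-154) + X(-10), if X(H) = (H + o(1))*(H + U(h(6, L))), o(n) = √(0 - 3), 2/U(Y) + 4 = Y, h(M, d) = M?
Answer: 9330 - 9*I*√3 ≈ 9330.0 - 15.588*I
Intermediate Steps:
L = 12
U(Y) = 2/(-4 + Y)
o(n) = I*√3 (o(n) = √(-3) = I*√3)
X(H) = (1 + H)*(H + I*√3) (X(H) = (H + I*√3)*(H + 2/(-4 + 6)) = (H + I*√3)*(H + 2/2) = (H + I*√3)*(H + 2*(½)) = (H + I*√3)*(H + 1) = (H + I*√3)*(1 + H) = (1 + H)*(H + I*√3))
-60*(-154) + X(-10) = -60*(-154) + (-10 + (-10)² + I*√3 + I*(-10)*√3) = 9240 + (-10 + 100 + I*√3 - 10*I*√3) = 9240 + (90 - 9*I*√3) = 9330 - 9*I*√3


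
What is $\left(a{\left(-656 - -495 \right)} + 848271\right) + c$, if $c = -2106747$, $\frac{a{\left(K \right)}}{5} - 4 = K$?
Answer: $-1259261$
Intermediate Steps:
$a{\left(K \right)} = 20 + 5 K$
$\left(a{\left(-656 - -495 \right)} + 848271\right) + c = \left(\left(20 + 5 \left(-656 - -495\right)\right) + 848271\right) - 2106747 = \left(\left(20 + 5 \left(-656 + 495\right)\right) + 848271\right) - 2106747 = \left(\left(20 + 5 \left(-161\right)\right) + 848271\right) - 2106747 = \left(\left(20 - 805\right) + 848271\right) - 2106747 = \left(-785 + 848271\right) - 2106747 = 847486 - 2106747 = -1259261$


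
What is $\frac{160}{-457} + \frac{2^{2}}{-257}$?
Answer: $- \frac{42948}{117449} \approx -0.36567$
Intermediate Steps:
$\frac{160}{-457} + \frac{2^{2}}{-257} = 160 \left(- \frac{1}{457}\right) + 4 \left(- \frac{1}{257}\right) = - \frac{160}{457} - \frac{4}{257} = - \frac{42948}{117449}$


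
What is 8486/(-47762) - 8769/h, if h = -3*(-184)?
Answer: -70584875/4394104 ≈ -16.064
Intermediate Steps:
h = 552
8486/(-47762) - 8769/h = 8486/(-47762) - 8769/552 = 8486*(-1/47762) - 8769*1/552 = -4243/23881 - 2923/184 = -70584875/4394104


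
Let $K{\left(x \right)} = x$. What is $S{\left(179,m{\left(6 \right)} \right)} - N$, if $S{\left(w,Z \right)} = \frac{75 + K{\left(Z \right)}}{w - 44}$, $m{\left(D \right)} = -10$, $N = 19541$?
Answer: $- \frac{527594}{27} \approx -19541.0$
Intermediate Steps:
$S{\left(w,Z \right)} = \frac{75 + Z}{-44 + w}$ ($S{\left(w,Z \right)} = \frac{75 + Z}{w - 44} = \frac{75 + Z}{-44 + w}$)
$S{\left(179,m{\left(6 \right)} \right)} - N = \frac{75 - 10}{-44 + 179} - 19541 = \frac{1}{135} \cdot 65 - 19541 = \frac{13}{27} - 19541 = - \frac{527594}{27}$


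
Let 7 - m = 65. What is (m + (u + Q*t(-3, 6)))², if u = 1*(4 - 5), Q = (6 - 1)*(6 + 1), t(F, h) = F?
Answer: 26896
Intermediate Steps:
Q = 35 (Q = 5*7 = 35)
m = -58 (m = 7 - 1*65 = 7 - 65 = -58)
u = -1 (u = 1*(-1) = -1)
(m + (u + Q*t(-3, 6)))² = (-58 + (-1 + 35*(-3)))² = (-58 + (-1 - 105))² = (-58 - 106)² = (-164)² = 26896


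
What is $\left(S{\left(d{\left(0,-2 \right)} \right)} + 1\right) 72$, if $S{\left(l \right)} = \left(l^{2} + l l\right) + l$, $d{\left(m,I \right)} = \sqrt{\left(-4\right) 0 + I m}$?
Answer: $72$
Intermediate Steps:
$d{\left(m,I \right)} = \sqrt{I m}$ ($d{\left(m,I \right)} = \sqrt{0 + I m} = \sqrt{I m}$)
$S{\left(l \right)} = l + 2 l^{2}$ ($S{\left(l \right)} = \left(l^{2} + l^{2}\right) + l = 2 l^{2} + l = l + 2 l^{2}$)
$\left(S{\left(d{\left(0,-2 \right)} \right)} + 1\right) 72 = \left(\sqrt{\left(-2\right) 0} \left(1 + 2 \sqrt{\left(-2\right) 0}\right) + 1\right) 72 = \left(\sqrt{0} \left(1 + 2 \sqrt{0}\right) + 1\right) 72 = \left(0 \left(1 + 2 \cdot 0\right) + 1\right) 72 = \left(0 \left(1 + 0\right) + 1\right) 72 = \left(0 \cdot 1 + 1\right) 72 = \left(0 + 1\right) 72 = 1 \cdot 72 = 72$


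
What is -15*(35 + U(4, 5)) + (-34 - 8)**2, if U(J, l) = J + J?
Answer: 1119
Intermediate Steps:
U(J, l) = 2*J
-15*(35 + U(4, 5)) + (-34 - 8)**2 = -15*(35 + 2*4) + (-34 - 8)**2 = -15*(35 + 8) + (-42)**2 = -15*43 + 1764 = -645 + 1764 = 1119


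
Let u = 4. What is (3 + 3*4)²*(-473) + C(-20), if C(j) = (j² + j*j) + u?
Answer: -105621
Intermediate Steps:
C(j) = 4 + 2*j² (C(j) = (j² + j*j) + 4 = (j² + j²) + 4 = 2*j² + 4 = 4 + 2*j²)
(3 + 3*4)²*(-473) + C(-20) = (3 + 3*4)²*(-473) + (4 + 2*(-20)²) = (3 + 12)²*(-473) + (4 + 2*400) = 15²*(-473) + (4 + 800) = 225*(-473) + 804 = -106425 + 804 = -105621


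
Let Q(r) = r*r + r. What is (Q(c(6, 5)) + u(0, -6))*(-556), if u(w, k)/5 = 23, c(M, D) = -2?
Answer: -65052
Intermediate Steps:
u(w, k) = 115 (u(w, k) = 5*23 = 115)
Q(r) = r + r**2 (Q(r) = r**2 + r = r + r**2)
(Q(c(6, 5)) + u(0, -6))*(-556) = (-2*(1 - 2) + 115)*(-556) = (-2*(-1) + 115)*(-556) = (2 + 115)*(-556) = 117*(-556) = -65052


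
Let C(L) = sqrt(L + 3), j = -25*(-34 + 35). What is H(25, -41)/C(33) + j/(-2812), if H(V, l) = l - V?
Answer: -30907/2812 ≈ -10.991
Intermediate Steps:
j = -25 (j = -25*1 = -25)
C(L) = sqrt(3 + L)
H(25, -41)/C(33) + j/(-2812) = (-41 - 1*25)/(sqrt(3 + 33)) - 25/(-2812) = (-41 - 25)/(sqrt(36)) - 25*(-1/2812) = -66/6 + 25/2812 = -66*1/6 + 25/2812 = -11 + 25/2812 = -30907/2812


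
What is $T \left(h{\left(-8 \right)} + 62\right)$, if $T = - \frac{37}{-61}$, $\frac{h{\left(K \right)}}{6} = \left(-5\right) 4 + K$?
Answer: $- \frac{3922}{61} \approx -64.295$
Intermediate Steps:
$h{\left(K \right)} = -120 + 6 K$ ($h{\left(K \right)} = 6 \left(\left(-5\right) 4 + K\right) = 6 \left(-20 + K\right) = -120 + 6 K$)
$T = \frac{37}{61}$ ($T = \left(-37\right) \left(- \frac{1}{61}\right) = \frac{37}{61} \approx 0.60656$)
$T \left(h{\left(-8 \right)} + 62\right) = \frac{37 \left(\left(-120 + 6 \left(-8\right)\right) + 62\right)}{61} = \frac{37 \left(\left(-120 - 48\right) + 62\right)}{61} = \frac{37 \left(-168 + 62\right)}{61} = \frac{37}{61} \left(-106\right) = - \frac{3922}{61}$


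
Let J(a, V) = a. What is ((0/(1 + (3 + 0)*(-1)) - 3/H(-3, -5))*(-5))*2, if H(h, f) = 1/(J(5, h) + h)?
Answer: 60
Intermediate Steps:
H(h, f) = 1/(5 + h)
((0/(1 + (3 + 0)*(-1)) - 3/H(-3, -5))*(-5))*2 = ((0/(1 + (3 + 0)*(-1)) - 3/(1/(5 - 3)))*(-5))*2 = ((0/(1 + 3*(-1)) - 3/(1/2))*(-5))*2 = ((0/(1 - 3) - 3/½)*(-5))*2 = ((0/(-2) - 3*2)*(-5))*2 = ((0*(-½) - 6)*(-5))*2 = ((0 - 6)*(-5))*2 = -6*(-5)*2 = 30*2 = 60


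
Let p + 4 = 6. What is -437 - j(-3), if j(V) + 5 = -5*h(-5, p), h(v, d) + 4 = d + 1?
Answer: -437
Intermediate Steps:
p = 2 (p = -4 + 6 = 2)
h(v, d) = -3 + d (h(v, d) = -4 + (d + 1) = -4 + (1 + d) = -3 + d)
j(V) = 0 (j(V) = -5 - 5*(-3 + 2) = -5 - 5*(-1) = -5 + 5 = 0)
-437 - j(-3) = -437 - 1*0 = -437 + 0 = -437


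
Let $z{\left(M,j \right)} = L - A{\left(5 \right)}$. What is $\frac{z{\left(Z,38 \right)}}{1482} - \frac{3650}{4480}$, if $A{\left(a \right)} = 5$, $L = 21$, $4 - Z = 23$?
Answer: $- \frac{266881}{331968} \approx -0.80394$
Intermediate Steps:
$Z = -19$ ($Z = 4 - 23 = -19$)
$z{\left(M,j \right)} = 16$ ($z{\left(M,j \right)} = 21 - 5 = 16$)
$\frac{z{\left(Z,38 \right)}}{1482} - \frac{3650}{4480} = \frac{16}{1482} - \frac{3650}{4480} = 16 \cdot \frac{1}{1482} - \frac{365}{448} = \frac{8}{741} - \frac{365}{448} = - \frac{266881}{331968}$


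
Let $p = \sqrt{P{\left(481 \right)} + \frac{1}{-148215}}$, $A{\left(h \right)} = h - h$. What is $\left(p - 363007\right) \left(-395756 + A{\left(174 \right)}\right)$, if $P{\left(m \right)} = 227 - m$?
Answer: $143662198292 - \frac{395756 i \sqrt{5579792449365}}{148215} \approx 1.4366 \cdot 10^{11} - 6.3073 \cdot 10^{6} i$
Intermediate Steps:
$A{\left(h \right)} = 0$
$p = \frac{i \sqrt{5579792449365}}{148215}$ ($p = \sqrt{\left(227 - 481\right) + \frac{1}{-148215}} = \sqrt{\left(227 - 481\right) - \frac{1}{148215}} = \sqrt{-254 - \frac{1}{148215}} = \sqrt{- \frac{37646611}{148215}} = \frac{i \sqrt{5579792449365}}{148215} \approx 15.937 i$)
$\left(p - 363007\right) \left(-395756 + A{\left(174 \right)}\right) = \left(\frac{i \sqrt{5579792449365}}{148215} - 363007\right) \left(-395756 + 0\right) = \left(-363007 + \frac{i \sqrt{5579792449365}}{148215}\right) \left(-395756\right) = 143662198292 - \frac{395756 i \sqrt{5579792449365}}{148215}$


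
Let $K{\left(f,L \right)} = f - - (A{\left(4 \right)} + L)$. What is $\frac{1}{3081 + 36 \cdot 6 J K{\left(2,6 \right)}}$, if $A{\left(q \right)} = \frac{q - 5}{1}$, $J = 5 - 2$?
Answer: $\frac{1}{7617} \approx 0.00013129$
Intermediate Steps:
$J = 3$ ($J = 5 - 2 = 3$)
$A{\left(q \right)} = -5 + q$ ($A{\left(q \right)} = \left(-5 + q\right) 1 = -5 + q$)
$K{\left(f,L \right)} = -1 + L + f$ ($K{\left(f,L \right)} = f - - (\left(-5 + 4\right) + L) = f - - (-1 + L) = f - \left(1 - L\right) = f + \left(-1 + L\right) = -1 + L + f$)
$\frac{1}{3081 + 36 \cdot 6 J K{\left(2,6 \right)}} = \frac{1}{3081 + 36 \cdot 6 \cdot 3 \left(-1 + 6 + 2\right)} = \frac{1}{3081 + 36 \cdot 18 \cdot 7} = \frac{1}{3081 + 36 \cdot 126} = \frac{1}{3081 + 4536} = \frac{1}{7617}$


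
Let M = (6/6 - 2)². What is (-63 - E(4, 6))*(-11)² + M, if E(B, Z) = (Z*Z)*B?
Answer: -25046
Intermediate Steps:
E(B, Z) = B*Z² (E(B, Z) = Z²*B = B*Z²)
M = 1 (M = (6*(⅙) - 2)² = (1 - 2)² = (-1)² = 1)
(-63 - E(4, 6))*(-11)² + M = (-63 - 4*6²)*(-11)² + 1 = (-63 - 4*36)*121 + 1 = (-63 - 1*144)*121 + 1 = (-63 - 144)*121 + 1 = -207*121 + 1 = -25047 + 1 = -25046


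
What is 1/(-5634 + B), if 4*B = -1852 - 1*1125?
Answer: -4/25513 ≈ -0.00015678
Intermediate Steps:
B = -2977/4 (B = (-1852 - 1*1125)/4 = (-1852 - 1125)/4 = (¼)*(-2977) = -2977/4 ≈ -744.25)
1/(-5634 + B) = 1/(-5634 - 2977/4) = 1/(-25513/4) = -4/25513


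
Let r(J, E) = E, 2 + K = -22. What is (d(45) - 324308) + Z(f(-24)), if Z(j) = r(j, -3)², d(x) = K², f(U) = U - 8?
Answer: -323723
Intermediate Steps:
f(U) = -8 + U
K = -24 (K = -2 - 22 = -24)
d(x) = 576 (d(x) = (-24)² = 576)
Z(j) = 9 (Z(j) = (-3)² = 9)
(d(45) - 324308) + Z(f(-24)) = (576 - 324308) + 9 = -323732 + 9 = -323723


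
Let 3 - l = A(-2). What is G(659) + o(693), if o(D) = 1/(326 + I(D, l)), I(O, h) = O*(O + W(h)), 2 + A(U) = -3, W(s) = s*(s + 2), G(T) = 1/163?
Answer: 536178/87370445 ≈ 0.0061368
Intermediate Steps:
G(T) = 1/163
W(s) = s*(2 + s)
A(U) = -5 (A(U) = -2 - 3 = -5)
l = 8 (l = 3 - 1*(-5) = 3 + 5 = 8)
I(O, h) = O*(O + h*(2 + h))
o(D) = 1/(326 + D*(80 + D)) (o(D) = 1/(326 + D*(D + 8*(2 + 8))) = 1/(326 + D*(D + 8*10)) = 1/(326 + D*(D + 80)) = 1/(326 + D*(80 + D)))
G(659) + o(693) = 1/163 + 1/(326 + 693*(80 + 693)) = 1/163 + 1/(326 + 693*773) = 1/163 + 1/(326 + 535689) = 1/163 + 1/536015 = 536178/87370445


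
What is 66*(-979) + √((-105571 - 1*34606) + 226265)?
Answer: -64614 + 2*√21522 ≈ -64321.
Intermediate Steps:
66*(-979) + √((-105571 - 1*34606) + 226265) = -64614 + √((-105571 - 34606) + 226265) = -64614 + √(-140177 + 226265) = -64614 + √86088 = -64614 + 2*√21522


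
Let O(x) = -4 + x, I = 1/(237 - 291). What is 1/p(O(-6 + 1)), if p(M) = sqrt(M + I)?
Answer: -3*I*sqrt(2922)/487 ≈ -0.33299*I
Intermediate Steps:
I = -1/54 (I = 1/(-54) = -1/54 ≈ -0.018519)
p(M) = sqrt(-1/54 + M) (p(M) = sqrt(M - 1/54) = sqrt(-1/54 + M))
1/p(O(-6 + 1)) = 1/(sqrt(-6 + 324*(-4 + (-6 + 1)))/18) = 1/(sqrt(-6 + 324*(-4 - 5))/18) = 1/(sqrt(-6 + 324*(-9))/18) = 1/(sqrt(-6 - 2916)/18) = 1/(sqrt(-2922)/18) = 1/((I*sqrt(2922))/18) = 1/(I*sqrt(2922)/18) = -3*I*sqrt(2922)/487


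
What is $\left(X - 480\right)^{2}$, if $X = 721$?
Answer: $58081$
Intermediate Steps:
$\left(X - 480\right)^{2} = \left(721 - 480\right)^{2} = 241^{2} = 58081$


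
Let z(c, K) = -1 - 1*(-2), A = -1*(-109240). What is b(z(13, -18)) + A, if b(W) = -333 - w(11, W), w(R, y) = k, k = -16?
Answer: 108923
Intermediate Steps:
A = 109240
z(c, K) = 1 (z(c, K) = -1 + 2 = 1)
w(R, y) = -16
b(W) = -317 (b(W) = -333 - 1*(-16) = -333 + 16 = -317)
b(z(13, -18)) + A = -317 + 109240 = 108923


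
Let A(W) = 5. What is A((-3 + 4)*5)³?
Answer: 125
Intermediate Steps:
A((-3 + 4)*5)³ = 5³ = 125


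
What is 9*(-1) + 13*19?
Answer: 238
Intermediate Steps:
9*(-1) + 13*19 = -9 + 247 = 238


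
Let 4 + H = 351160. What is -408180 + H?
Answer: -57024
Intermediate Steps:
H = 351156 (H = -4 + 351160 = 351156)
-408180 + H = -408180 + 351156 = -57024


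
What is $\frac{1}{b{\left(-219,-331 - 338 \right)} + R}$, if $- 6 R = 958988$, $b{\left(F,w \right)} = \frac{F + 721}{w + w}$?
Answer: $- \frac{223}{35642471} \approx -6.2566 \cdot 10^{-6}$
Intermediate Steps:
$b{\left(F,w \right)} = \frac{721 + F}{2 w}$
$R = - \frac{479494}{3}$ ($R = \left(- \frac{1}{6}\right) 958988 = - \frac{479494}{3} \approx -1.5983 \cdot 10^{5}$)
$\frac{1}{b{\left(-219,-331 - 338 \right)} + R} = \frac{1}{\frac{721 - 219}{2 \left(-331 - 338\right)} - \frac{479494}{3}} = \frac{1}{\frac{1}{2} \frac{1}{-669} \cdot 502 - \frac{479494}{3}} = \frac{1}{\frac{1}{2} \left(- \frac{1}{669}\right) 502 - \frac{479494}{3}} = \frac{1}{- \frac{251}{669} - \frac{479494}{3}} = \frac{1}{- \frac{35642471}{223}} = - \frac{223}{35642471}$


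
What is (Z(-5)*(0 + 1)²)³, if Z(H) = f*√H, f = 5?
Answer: -625*I*√5 ≈ -1397.5*I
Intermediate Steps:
Z(H) = 5*√H
(Z(-5)*(0 + 1)²)³ = ((5*√(-5))*(0 + 1)²)³ = ((5*(I*√5))*1²)³ = ((5*I*√5)*1)³ = (5*I*√5)³ = -625*I*√5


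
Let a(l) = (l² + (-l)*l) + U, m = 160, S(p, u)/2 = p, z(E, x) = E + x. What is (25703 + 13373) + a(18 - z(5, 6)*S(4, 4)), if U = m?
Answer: 39236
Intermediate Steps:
S(p, u) = 2*p
U = 160
a(l) = 160 (a(l) = (l² + (-l)*l) + 160 = (l² - l²) + 160 = 0 + 160 = 160)
(25703 + 13373) + a(18 - z(5, 6)*S(4, 4)) = (25703 + 13373) + 160 = 39076 + 160 = 39236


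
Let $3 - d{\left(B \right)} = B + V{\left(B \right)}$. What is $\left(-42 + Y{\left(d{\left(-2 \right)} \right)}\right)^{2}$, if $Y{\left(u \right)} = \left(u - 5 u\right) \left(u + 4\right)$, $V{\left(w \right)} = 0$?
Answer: $49284$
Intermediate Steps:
$d{\left(B \right)} = 3 - B$ ($d{\left(B \right)} = 3 - \left(B + 0\right) = 3 - B$)
$Y{\left(u \right)} = - 4 u \left(4 + u\right)$
$\left(-42 + Y{\left(d{\left(-2 \right)} \right)}\right)^{2} = \left(-42 - 4 \left(3 - -2\right) \left(4 + \left(3 - -2\right)\right)\right)^{2} = \left(-42 - 4 \left(3 + 2\right) \left(4 + \left(3 + 2\right)\right)\right)^{2} = \left(-42 - 20 \left(4 + 5\right)\right)^{2} = \left(-42 - 20 \cdot 9\right)^{2} = \left(-42 - 180\right)^{2} = \left(-222\right)^{2} = 49284$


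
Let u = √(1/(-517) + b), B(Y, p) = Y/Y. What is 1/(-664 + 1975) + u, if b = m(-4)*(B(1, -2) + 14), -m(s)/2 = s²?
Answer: 1/1311 + I*√128299237/517 ≈ 0.00076278 + 21.909*I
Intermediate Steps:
B(Y, p) = 1
m(s) = -2*s²
b = -480 (b = (-2*(-4)²)*(1 + 14) = -2*16*15 = -32*15 = -480)
u = I*√128299237/517 (u = √(1/(-517) - 480) = √(-1/517 - 480) = √(-248161/517) = I*√128299237/517 ≈ 21.909*I)
1/(-664 + 1975) + u = 1/(-664 + 1975) + I*√128299237/517 = 1/1311 + I*√128299237/517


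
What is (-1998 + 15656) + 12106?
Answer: 25764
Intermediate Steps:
(-1998 + 15656) + 12106 = 13658 + 12106 = 25764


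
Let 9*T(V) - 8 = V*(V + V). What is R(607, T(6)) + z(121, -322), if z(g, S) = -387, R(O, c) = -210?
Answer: -597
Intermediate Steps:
T(V) = 8/9 + 2*V**2/9 (T(V) = 8/9 + (V*(V + V))/9 = 8/9 + (V*(2*V))/9 = 8/9 + (2*V**2)/9 = 8/9 + 2*V**2/9)
R(607, T(6)) + z(121, -322) = -210 - 387 = -597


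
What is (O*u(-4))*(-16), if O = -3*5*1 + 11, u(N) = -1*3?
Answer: -192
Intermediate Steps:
u(N) = -3
O = -4 (O = -15*1 + 11 = -15 + 11 = -4)
(O*u(-4))*(-16) = -4*(-3)*(-16) = 12*(-16) = -192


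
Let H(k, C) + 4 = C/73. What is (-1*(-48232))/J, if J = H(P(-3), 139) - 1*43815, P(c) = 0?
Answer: -440117/399831 ≈ -1.1008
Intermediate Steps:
H(k, C) = -4 + C/73
J = -3198648/73 (J = (-4 + (1/73)*139) - 1*43815 = (-4 + 139/73) - 43815 = -153/73 - 43815 = -3198648/73 ≈ -43817.)
(-1*(-48232))/J = (-1*(-48232))/(-3198648/73) = 48232*(-73/3198648) = -440117/399831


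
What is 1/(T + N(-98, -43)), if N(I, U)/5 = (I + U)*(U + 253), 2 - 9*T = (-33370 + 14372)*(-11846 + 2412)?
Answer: -9/180559580 ≈ -4.9845e-8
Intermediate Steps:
T = -179227130/9 (T = 2/9 - (-33370 + 14372)*(-11846 + 2412)/9 = 2/9 - (-18998)*(-9434)/9 = 2/9 - 1/9*179227132 = 2/9 - 179227132/9 = -179227130/9 ≈ -1.9914e+7)
N(I, U) = 5*(253 + U)*(I + U) (N(I, U) = 5*((I + U)*(U + 253)) = 5*((I + U)*(253 + U)) = 5*((253 + U)*(I + U)) = 5*(253 + U)*(I + U))
1/(T + N(-98, -43)) = 1/(-179227130/9 + (5*(-43)**2 + 1265*(-98) + 1265*(-43) + 5*(-98)*(-43))) = 1/(-179227130/9 + (5*1849 - 123970 - 54395 + 21070)) = 1/(-179227130/9 + (9245 - 123970 - 54395 + 21070)) = 1/(-179227130/9 - 148050) = 1/(-180559580/9) = -9/180559580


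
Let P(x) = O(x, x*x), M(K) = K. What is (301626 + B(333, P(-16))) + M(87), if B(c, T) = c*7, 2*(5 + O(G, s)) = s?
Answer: 304044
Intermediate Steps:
O(G, s) = -5 + s/2
P(x) = -5 + x²/2 (P(x) = -5 + (x*x)/2 = -5 + x²/2)
B(c, T) = 7*c
(301626 + B(333, P(-16))) + M(87) = (301626 + 7*333) + 87 = (301626 + 2331) + 87 = 303957 + 87 = 304044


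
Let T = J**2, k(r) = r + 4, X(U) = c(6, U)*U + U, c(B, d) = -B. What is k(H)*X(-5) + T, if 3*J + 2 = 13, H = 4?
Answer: 1921/9 ≈ 213.44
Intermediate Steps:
J = 11/3 (J = -2/3 + (1/3)*13 = -2/3 + 13/3 = 11/3 ≈ 3.6667)
X(U) = -5*U (X(U) = (-1*6)*U + U = -6*U + U = -5*U)
k(r) = 4 + r
T = 121/9 (T = (11/3)**2 = 121/9 ≈ 13.444)
k(H)*X(-5) + T = (4 + 4)*(-5*(-5)) + 121/9 = 8*25 + 121/9 = 200 + 121/9 = 1921/9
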